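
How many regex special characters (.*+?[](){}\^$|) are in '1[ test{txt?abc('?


Regex special characters are: . * + ? [ ] ( ) { } \ ^ $ |
Scanning '1[ test{txt?abc(':
  pos 1: '[' -> SPECIAL
  pos 7: '{' -> SPECIAL
  pos 11: '?' -> SPECIAL
  pos 15: '(' -> SPECIAL
Special chars found: ['[', '{', '?', '(']
Total: 4

4


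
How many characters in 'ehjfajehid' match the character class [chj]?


Character class [chj] matches any of: {c, h, j}
Scanning string 'ehjfajehid' character by character:
  pos 0: 'e' -> no
  pos 1: 'h' -> MATCH
  pos 2: 'j' -> MATCH
  pos 3: 'f' -> no
  pos 4: 'a' -> no
  pos 5: 'j' -> MATCH
  pos 6: 'e' -> no
  pos 7: 'h' -> MATCH
  pos 8: 'i' -> no
  pos 9: 'd' -> no
Total matches: 4

4


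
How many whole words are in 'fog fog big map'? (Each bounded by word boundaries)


Word boundaries (\b) mark the start/end of each word.
Text: 'fog fog big map'
Splitting by whitespace:
  Word 1: 'fog'
  Word 2: 'fog'
  Word 3: 'big'
  Word 4: 'map'
Total whole words: 4

4


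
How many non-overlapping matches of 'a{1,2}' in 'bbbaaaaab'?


Pattern 'a{1,2}' matches between 1 and 2 consecutive a's (greedy).
String: 'bbbaaaaab'
Finding runs of a's and applying greedy matching:
  Run at pos 3: 'aaaaa' (length 5)
Matches: ['aa', 'aa', 'a']
Count: 3

3


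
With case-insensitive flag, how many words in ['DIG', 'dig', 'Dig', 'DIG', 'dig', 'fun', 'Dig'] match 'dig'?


Case-insensitive matching: compare each word's lowercase form to 'dig'.
  'DIG' -> lower='dig' -> MATCH
  'dig' -> lower='dig' -> MATCH
  'Dig' -> lower='dig' -> MATCH
  'DIG' -> lower='dig' -> MATCH
  'dig' -> lower='dig' -> MATCH
  'fun' -> lower='fun' -> no
  'Dig' -> lower='dig' -> MATCH
Matches: ['DIG', 'dig', 'Dig', 'DIG', 'dig', 'Dig']
Count: 6

6


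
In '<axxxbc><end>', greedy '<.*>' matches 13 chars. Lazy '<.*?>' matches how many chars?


Greedy '<.*>' tries to match as MUCH as possible.
Lazy '<.*?>' tries to match as LITTLE as possible.

String: '<axxxbc><end>'
Greedy '<.*>' starts at first '<' and extends to the LAST '>': '<axxxbc><end>' (13 chars)
Lazy '<.*?>' starts at first '<' and stops at the FIRST '>': '<axxxbc>' (8 chars)

8


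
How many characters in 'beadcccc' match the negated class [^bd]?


Negated class [^bd] matches any char NOT in {b, d}
Scanning 'beadcccc':
  pos 0: 'b' -> no (excluded)
  pos 1: 'e' -> MATCH
  pos 2: 'a' -> MATCH
  pos 3: 'd' -> no (excluded)
  pos 4: 'c' -> MATCH
  pos 5: 'c' -> MATCH
  pos 6: 'c' -> MATCH
  pos 7: 'c' -> MATCH
Total matches: 6

6


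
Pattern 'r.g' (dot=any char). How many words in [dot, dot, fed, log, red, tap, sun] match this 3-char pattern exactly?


Pattern 'r.g' means: starts with 'r', any single char, ends with 'g'.
Checking each word (must be exactly 3 chars):
  'dot' (len=3): no
  'dot' (len=3): no
  'fed' (len=3): no
  'log' (len=3): no
  'red' (len=3): no
  'tap' (len=3): no
  'sun' (len=3): no
Matching words: []
Total: 0

0


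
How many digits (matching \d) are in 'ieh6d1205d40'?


\d matches any digit 0-9.
Scanning 'ieh6d1205d40':
  pos 3: '6' -> DIGIT
  pos 5: '1' -> DIGIT
  pos 6: '2' -> DIGIT
  pos 7: '0' -> DIGIT
  pos 8: '5' -> DIGIT
  pos 10: '4' -> DIGIT
  pos 11: '0' -> DIGIT
Digits found: ['6', '1', '2', '0', '5', '4', '0']
Total: 7

7


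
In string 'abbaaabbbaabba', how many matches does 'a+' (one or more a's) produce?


Pattern 'a+' matches one or more consecutive a's.
String: 'abbaaabbbaabba'
Scanning for runs of a:
  Match 1: 'a' (length 1)
  Match 2: 'aaa' (length 3)
  Match 3: 'aa' (length 2)
  Match 4: 'a' (length 1)
Total matches: 4

4


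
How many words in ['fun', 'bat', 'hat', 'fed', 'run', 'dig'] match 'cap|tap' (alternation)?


Alternation 'cap|tap' matches either 'cap' or 'tap'.
Checking each word:
  'fun' -> no
  'bat' -> no
  'hat' -> no
  'fed' -> no
  'run' -> no
  'dig' -> no
Matches: []
Count: 0

0


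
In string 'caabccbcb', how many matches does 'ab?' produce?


Pattern 'ab?' matches 'a' optionally followed by 'b'.
String: 'caabccbcb'
Scanning left to right for 'a' then checking next char:
  Match 1: 'a' (a not followed by b)
  Match 2: 'ab' (a followed by b)
Total matches: 2

2


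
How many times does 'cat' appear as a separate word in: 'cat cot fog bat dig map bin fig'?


Scanning each word for exact match 'cat':
  Word 1: 'cat' -> MATCH
  Word 2: 'cot' -> no
  Word 3: 'fog' -> no
  Word 4: 'bat' -> no
  Word 5: 'dig' -> no
  Word 6: 'map' -> no
  Word 7: 'bin' -> no
  Word 8: 'fig' -> no
Total matches: 1

1


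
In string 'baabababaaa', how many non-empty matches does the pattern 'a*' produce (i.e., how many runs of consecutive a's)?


Pattern 'a*' matches zero or more a's. We want non-empty runs of consecutive a's.
String: 'baabababaaa'
Walking through the string to find runs of a's:
  Run 1: positions 1-2 -> 'aa'
  Run 2: positions 4-4 -> 'a'
  Run 3: positions 6-6 -> 'a'
  Run 4: positions 8-10 -> 'aaa'
Non-empty runs found: ['aa', 'a', 'a', 'aaa']
Count: 4

4


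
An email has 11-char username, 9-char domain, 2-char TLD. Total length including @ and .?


An email address has format: username@domain.tld
Username length: 11
'@' character: 1
Domain length: 9
'.' character: 1
TLD length: 2
Total = 11 + 1 + 9 + 1 + 2 = 24

24


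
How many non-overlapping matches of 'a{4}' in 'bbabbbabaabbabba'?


Pattern 'a{4}' matches exactly 4 consecutive a's (greedy, non-overlapping).
String: 'bbabbbabaabbabba'
Scanning for runs of a's:
  Run at pos 2: 'a' (length 1) -> 0 match(es)
  Run at pos 6: 'a' (length 1) -> 0 match(es)
  Run at pos 8: 'aa' (length 2) -> 0 match(es)
  Run at pos 12: 'a' (length 1) -> 0 match(es)
  Run at pos 15: 'a' (length 1) -> 0 match(es)
Matches found: []
Total: 0

0


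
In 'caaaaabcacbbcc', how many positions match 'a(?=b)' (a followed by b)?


Lookahead 'a(?=b)' matches 'a' only when followed by 'b'.
String: 'caaaaabcacbbcc'
Checking each position where char is 'a':
  pos 1: 'a' -> no (next='a')
  pos 2: 'a' -> no (next='a')
  pos 3: 'a' -> no (next='a')
  pos 4: 'a' -> no (next='a')
  pos 5: 'a' -> MATCH (next='b')
  pos 8: 'a' -> no (next='c')
Matching positions: [5]
Count: 1

1


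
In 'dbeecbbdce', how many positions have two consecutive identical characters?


Looking for consecutive identical characters in 'dbeecbbdce':
  pos 0-1: 'd' vs 'b' -> different
  pos 1-2: 'b' vs 'e' -> different
  pos 2-3: 'e' vs 'e' -> MATCH ('ee')
  pos 3-4: 'e' vs 'c' -> different
  pos 4-5: 'c' vs 'b' -> different
  pos 5-6: 'b' vs 'b' -> MATCH ('bb')
  pos 6-7: 'b' vs 'd' -> different
  pos 7-8: 'd' vs 'c' -> different
  pos 8-9: 'c' vs 'e' -> different
Consecutive identical pairs: ['ee', 'bb']
Count: 2

2


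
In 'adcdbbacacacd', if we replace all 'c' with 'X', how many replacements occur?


re.sub('c', 'X', text) replaces every occurrence of 'c' with 'X'.
Text: 'adcdbbacacacd'
Scanning for 'c':
  pos 2: 'c' -> replacement #1
  pos 7: 'c' -> replacement #2
  pos 9: 'c' -> replacement #3
  pos 11: 'c' -> replacement #4
Total replacements: 4

4


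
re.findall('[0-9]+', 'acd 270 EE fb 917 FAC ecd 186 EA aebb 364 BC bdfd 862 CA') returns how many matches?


Pattern '[0-9]+' finds one or more digits.
Text: 'acd 270 EE fb 917 FAC ecd 186 EA aebb 364 BC bdfd 862 CA'
Scanning for matches:
  Match 1: '270'
  Match 2: '917'
  Match 3: '186'
  Match 4: '364'
  Match 5: '862'
Total matches: 5

5


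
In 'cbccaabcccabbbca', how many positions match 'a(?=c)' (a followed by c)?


Lookahead 'a(?=c)' matches 'a' only when followed by 'c'.
String: 'cbccaabcccabbbca'
Checking each position where char is 'a':
  pos 4: 'a' -> no (next='a')
  pos 5: 'a' -> no (next='b')
  pos 10: 'a' -> no (next='b')
Matching positions: []
Count: 0

0


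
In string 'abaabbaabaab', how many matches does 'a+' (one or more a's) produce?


Pattern 'a+' matches one or more consecutive a's.
String: 'abaabbaabaab'
Scanning for runs of a:
  Match 1: 'a' (length 1)
  Match 2: 'aa' (length 2)
  Match 3: 'aa' (length 2)
  Match 4: 'aa' (length 2)
Total matches: 4

4


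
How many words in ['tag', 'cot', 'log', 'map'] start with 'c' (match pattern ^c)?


Pattern ^c anchors to start of word. Check which words begin with 'c':
  'tag' -> no
  'cot' -> MATCH (starts with 'c')
  'log' -> no
  'map' -> no
Matching words: ['cot']
Count: 1

1


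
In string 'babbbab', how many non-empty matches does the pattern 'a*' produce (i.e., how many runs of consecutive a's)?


Pattern 'a*' matches zero or more a's. We want non-empty runs of consecutive a's.
String: 'babbbab'
Walking through the string to find runs of a's:
  Run 1: positions 1-1 -> 'a'
  Run 2: positions 5-5 -> 'a'
Non-empty runs found: ['a', 'a']
Count: 2

2


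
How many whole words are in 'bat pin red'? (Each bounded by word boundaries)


Word boundaries (\b) mark the start/end of each word.
Text: 'bat pin red'
Splitting by whitespace:
  Word 1: 'bat'
  Word 2: 'pin'
  Word 3: 'red'
Total whole words: 3

3


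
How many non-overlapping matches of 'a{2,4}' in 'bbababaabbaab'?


Pattern 'a{2,4}' matches between 2 and 4 consecutive a's (greedy).
String: 'bbababaabbaab'
Finding runs of a's and applying greedy matching:
  Run at pos 2: 'a' (length 1)
  Run at pos 4: 'a' (length 1)
  Run at pos 6: 'aa' (length 2)
  Run at pos 10: 'aa' (length 2)
Matches: ['aa', 'aa']
Count: 2

2


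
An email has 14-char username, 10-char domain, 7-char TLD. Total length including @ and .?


An email address has format: username@domain.tld
Username length: 14
'@' character: 1
Domain length: 10
'.' character: 1
TLD length: 7
Total = 14 + 1 + 10 + 1 + 7 = 33

33


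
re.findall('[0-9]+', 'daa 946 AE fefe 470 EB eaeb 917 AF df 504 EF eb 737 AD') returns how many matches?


Pattern '[0-9]+' finds one or more digits.
Text: 'daa 946 AE fefe 470 EB eaeb 917 AF df 504 EF eb 737 AD'
Scanning for matches:
  Match 1: '946'
  Match 2: '470'
  Match 3: '917'
  Match 4: '504'
  Match 5: '737'
Total matches: 5

5


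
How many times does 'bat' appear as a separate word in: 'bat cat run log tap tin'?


Scanning each word for exact match 'bat':
  Word 1: 'bat' -> MATCH
  Word 2: 'cat' -> no
  Word 3: 'run' -> no
  Word 4: 'log' -> no
  Word 5: 'tap' -> no
  Word 6: 'tin' -> no
Total matches: 1

1


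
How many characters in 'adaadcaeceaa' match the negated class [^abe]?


Negated class [^abe] matches any char NOT in {a, b, e}
Scanning 'adaadcaeceaa':
  pos 0: 'a' -> no (excluded)
  pos 1: 'd' -> MATCH
  pos 2: 'a' -> no (excluded)
  pos 3: 'a' -> no (excluded)
  pos 4: 'd' -> MATCH
  pos 5: 'c' -> MATCH
  pos 6: 'a' -> no (excluded)
  pos 7: 'e' -> no (excluded)
  pos 8: 'c' -> MATCH
  pos 9: 'e' -> no (excluded)
  pos 10: 'a' -> no (excluded)
  pos 11: 'a' -> no (excluded)
Total matches: 4

4


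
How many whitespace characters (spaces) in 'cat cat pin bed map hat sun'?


\s matches whitespace characters (spaces, tabs, etc.).
Text: 'cat cat pin bed map hat sun'
This text has 7 words separated by spaces.
Number of spaces = number of words - 1 = 7 - 1 = 6

6


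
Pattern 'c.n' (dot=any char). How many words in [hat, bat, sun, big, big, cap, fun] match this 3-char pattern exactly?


Pattern 'c.n' means: starts with 'c', any single char, ends with 'n'.
Checking each word (must be exactly 3 chars):
  'hat' (len=3): no
  'bat' (len=3): no
  'sun' (len=3): no
  'big' (len=3): no
  'big' (len=3): no
  'cap' (len=3): no
  'fun' (len=3): no
Matching words: []
Total: 0

0


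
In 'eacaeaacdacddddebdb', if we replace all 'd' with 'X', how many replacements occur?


re.sub('d', 'X', text) replaces every occurrence of 'd' with 'X'.
Text: 'eacaeaacdacddddebdb'
Scanning for 'd':
  pos 8: 'd' -> replacement #1
  pos 11: 'd' -> replacement #2
  pos 12: 'd' -> replacement #3
  pos 13: 'd' -> replacement #4
  pos 14: 'd' -> replacement #5
  pos 17: 'd' -> replacement #6
Total replacements: 6

6


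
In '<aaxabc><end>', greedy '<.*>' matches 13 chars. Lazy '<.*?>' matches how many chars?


Greedy '<.*>' tries to match as MUCH as possible.
Lazy '<.*?>' tries to match as LITTLE as possible.

String: '<aaxabc><end>'
Greedy '<.*>' starts at first '<' and extends to the LAST '>': '<aaxabc><end>' (13 chars)
Lazy '<.*?>' starts at first '<' and stops at the FIRST '>': '<aaxabc>' (8 chars)

8


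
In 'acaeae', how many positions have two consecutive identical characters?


Looking for consecutive identical characters in 'acaeae':
  pos 0-1: 'a' vs 'c' -> different
  pos 1-2: 'c' vs 'a' -> different
  pos 2-3: 'a' vs 'e' -> different
  pos 3-4: 'e' vs 'a' -> different
  pos 4-5: 'a' vs 'e' -> different
Consecutive identical pairs: []
Count: 0

0


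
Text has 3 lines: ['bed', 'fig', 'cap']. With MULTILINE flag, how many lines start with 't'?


With MULTILINE flag, ^ matches the start of each line.
Lines: ['bed', 'fig', 'cap']
Checking which lines start with 't':
  Line 1: 'bed' -> no
  Line 2: 'fig' -> no
  Line 3: 'cap' -> no
Matching lines: []
Count: 0

0


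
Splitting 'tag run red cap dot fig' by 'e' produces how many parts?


Splitting by 'e' breaks the string at each occurrence of the separator.
Text: 'tag run red cap dot fig'
Parts after split:
  Part 1: 'tag run r'
  Part 2: 'd cap dot fig'
Total parts: 2

2


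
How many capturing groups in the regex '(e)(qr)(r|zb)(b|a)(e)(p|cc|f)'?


To count capturing groups, count each '(' that starts a group.
Pattern: '(e)(qr)(r|zb)(b|a)(e)(p|cc|f)'
Walking through the pattern:
  Position 0: '(' -> group #1
  Position 3: '(' -> group #2
  Position 7: '(' -> group #3
  Position 13: '(' -> group #4
  Position 18: '(' -> group #5
  Position 21: '(' -> group #6
Total capturing groups: 6

6


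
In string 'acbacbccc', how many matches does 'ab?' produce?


Pattern 'ab?' matches 'a' optionally followed by 'b'.
String: 'acbacbccc'
Scanning left to right for 'a' then checking next char:
  Match 1: 'a' (a not followed by b)
  Match 2: 'a' (a not followed by b)
Total matches: 2

2


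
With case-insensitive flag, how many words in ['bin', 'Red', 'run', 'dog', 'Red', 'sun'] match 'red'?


Case-insensitive matching: compare each word's lowercase form to 'red'.
  'bin' -> lower='bin' -> no
  'Red' -> lower='red' -> MATCH
  'run' -> lower='run' -> no
  'dog' -> lower='dog' -> no
  'Red' -> lower='red' -> MATCH
  'sun' -> lower='sun' -> no
Matches: ['Red', 'Red']
Count: 2

2


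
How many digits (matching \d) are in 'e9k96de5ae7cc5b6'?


\d matches any digit 0-9.
Scanning 'e9k96de5ae7cc5b6':
  pos 1: '9' -> DIGIT
  pos 3: '9' -> DIGIT
  pos 4: '6' -> DIGIT
  pos 7: '5' -> DIGIT
  pos 10: '7' -> DIGIT
  pos 13: '5' -> DIGIT
  pos 15: '6' -> DIGIT
Digits found: ['9', '9', '6', '5', '7', '5', '6']
Total: 7

7


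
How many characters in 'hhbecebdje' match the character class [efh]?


Character class [efh] matches any of: {e, f, h}
Scanning string 'hhbecebdje' character by character:
  pos 0: 'h' -> MATCH
  pos 1: 'h' -> MATCH
  pos 2: 'b' -> no
  pos 3: 'e' -> MATCH
  pos 4: 'c' -> no
  pos 5: 'e' -> MATCH
  pos 6: 'b' -> no
  pos 7: 'd' -> no
  pos 8: 'j' -> no
  pos 9: 'e' -> MATCH
Total matches: 5

5


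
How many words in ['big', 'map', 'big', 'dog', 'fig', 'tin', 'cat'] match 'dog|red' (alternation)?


Alternation 'dog|red' matches either 'dog' or 'red'.
Checking each word:
  'big' -> no
  'map' -> no
  'big' -> no
  'dog' -> MATCH
  'fig' -> no
  'tin' -> no
  'cat' -> no
Matches: ['dog']
Count: 1

1


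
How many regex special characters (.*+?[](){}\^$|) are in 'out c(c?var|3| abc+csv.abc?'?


Regex special characters are: . * + ? [ ] ( ) { } \ ^ $ |
Scanning 'out c(c?var|3| abc+csv.abc?':
  pos 5: '(' -> SPECIAL
  pos 7: '?' -> SPECIAL
  pos 11: '|' -> SPECIAL
  pos 13: '|' -> SPECIAL
  pos 18: '+' -> SPECIAL
  pos 22: '.' -> SPECIAL
  pos 26: '?' -> SPECIAL
Special chars found: ['(', '?', '|', '|', '+', '.', '?']
Total: 7

7


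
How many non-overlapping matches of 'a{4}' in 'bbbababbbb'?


Pattern 'a{4}' matches exactly 4 consecutive a's (greedy, non-overlapping).
String: 'bbbababbbb'
Scanning for runs of a's:
  Run at pos 3: 'a' (length 1) -> 0 match(es)
  Run at pos 5: 'a' (length 1) -> 0 match(es)
Matches found: []
Total: 0

0


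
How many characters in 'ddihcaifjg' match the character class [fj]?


Character class [fj] matches any of: {f, j}
Scanning string 'ddihcaifjg' character by character:
  pos 0: 'd' -> no
  pos 1: 'd' -> no
  pos 2: 'i' -> no
  pos 3: 'h' -> no
  pos 4: 'c' -> no
  pos 5: 'a' -> no
  pos 6: 'i' -> no
  pos 7: 'f' -> MATCH
  pos 8: 'j' -> MATCH
  pos 9: 'g' -> no
Total matches: 2

2


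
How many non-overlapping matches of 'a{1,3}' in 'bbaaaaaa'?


Pattern 'a{1,3}' matches between 1 and 3 consecutive a's (greedy).
String: 'bbaaaaaa'
Finding runs of a's and applying greedy matching:
  Run at pos 2: 'aaaaaa' (length 6)
Matches: ['aaa', 'aaa']
Count: 2

2


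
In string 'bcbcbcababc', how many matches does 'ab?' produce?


Pattern 'ab?' matches 'a' optionally followed by 'b'.
String: 'bcbcbcababc'
Scanning left to right for 'a' then checking next char:
  Match 1: 'ab' (a followed by b)
  Match 2: 'ab' (a followed by b)
Total matches: 2

2


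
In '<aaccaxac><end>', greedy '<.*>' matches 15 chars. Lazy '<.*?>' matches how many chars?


Greedy '<.*>' tries to match as MUCH as possible.
Lazy '<.*?>' tries to match as LITTLE as possible.

String: '<aaccaxac><end>'
Greedy '<.*>' starts at first '<' and extends to the LAST '>': '<aaccaxac><end>' (15 chars)
Lazy '<.*?>' starts at first '<' and stops at the FIRST '>': '<aaccaxac>' (10 chars)

10


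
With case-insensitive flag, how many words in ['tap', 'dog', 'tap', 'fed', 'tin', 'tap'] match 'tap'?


Case-insensitive matching: compare each word's lowercase form to 'tap'.
  'tap' -> lower='tap' -> MATCH
  'dog' -> lower='dog' -> no
  'tap' -> lower='tap' -> MATCH
  'fed' -> lower='fed' -> no
  'tin' -> lower='tin' -> no
  'tap' -> lower='tap' -> MATCH
Matches: ['tap', 'tap', 'tap']
Count: 3

3


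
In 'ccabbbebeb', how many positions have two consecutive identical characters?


Looking for consecutive identical characters in 'ccabbbebeb':
  pos 0-1: 'c' vs 'c' -> MATCH ('cc')
  pos 1-2: 'c' vs 'a' -> different
  pos 2-3: 'a' vs 'b' -> different
  pos 3-4: 'b' vs 'b' -> MATCH ('bb')
  pos 4-5: 'b' vs 'b' -> MATCH ('bb')
  pos 5-6: 'b' vs 'e' -> different
  pos 6-7: 'e' vs 'b' -> different
  pos 7-8: 'b' vs 'e' -> different
  pos 8-9: 'e' vs 'b' -> different
Consecutive identical pairs: ['cc', 'bb', 'bb']
Count: 3

3


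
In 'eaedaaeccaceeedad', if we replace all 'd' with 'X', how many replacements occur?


re.sub('d', 'X', text) replaces every occurrence of 'd' with 'X'.
Text: 'eaedaaeccaceeedad'
Scanning for 'd':
  pos 3: 'd' -> replacement #1
  pos 14: 'd' -> replacement #2
  pos 16: 'd' -> replacement #3
Total replacements: 3

3


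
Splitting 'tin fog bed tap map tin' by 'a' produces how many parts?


Splitting by 'a' breaks the string at each occurrence of the separator.
Text: 'tin fog bed tap map tin'
Parts after split:
  Part 1: 'tin fog bed t'
  Part 2: 'p m'
  Part 3: 'p tin'
Total parts: 3

3


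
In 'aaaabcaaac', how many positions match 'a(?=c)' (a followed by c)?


Lookahead 'a(?=c)' matches 'a' only when followed by 'c'.
String: 'aaaabcaaac'
Checking each position where char is 'a':
  pos 0: 'a' -> no (next='a')
  pos 1: 'a' -> no (next='a')
  pos 2: 'a' -> no (next='a')
  pos 3: 'a' -> no (next='b')
  pos 6: 'a' -> no (next='a')
  pos 7: 'a' -> no (next='a')
  pos 8: 'a' -> MATCH (next='c')
Matching positions: [8]
Count: 1

1


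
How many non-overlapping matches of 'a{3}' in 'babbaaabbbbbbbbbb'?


Pattern 'a{3}' matches exactly 3 consecutive a's (greedy, non-overlapping).
String: 'babbaaabbbbbbbbbb'
Scanning for runs of a's:
  Run at pos 1: 'a' (length 1) -> 0 match(es)
  Run at pos 4: 'aaa' (length 3) -> 1 match(es)
Matches found: ['aaa']
Total: 1

1


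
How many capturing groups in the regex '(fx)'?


To count capturing groups, count each '(' that starts a group.
Pattern: '(fx)'
Walking through the pattern:
  Position 0: '(' -> group #1
Total capturing groups: 1

1


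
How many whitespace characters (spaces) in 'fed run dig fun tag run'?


\s matches whitespace characters (spaces, tabs, etc.).
Text: 'fed run dig fun tag run'
This text has 6 words separated by spaces.
Number of spaces = number of words - 1 = 6 - 1 = 5

5


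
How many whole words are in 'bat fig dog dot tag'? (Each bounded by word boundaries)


Word boundaries (\b) mark the start/end of each word.
Text: 'bat fig dog dot tag'
Splitting by whitespace:
  Word 1: 'bat'
  Word 2: 'fig'
  Word 3: 'dog'
  Word 4: 'dot'
  Word 5: 'tag'
Total whole words: 5

5


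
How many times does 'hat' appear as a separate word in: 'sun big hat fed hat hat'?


Scanning each word for exact match 'hat':
  Word 1: 'sun' -> no
  Word 2: 'big' -> no
  Word 3: 'hat' -> MATCH
  Word 4: 'fed' -> no
  Word 5: 'hat' -> MATCH
  Word 6: 'hat' -> MATCH
Total matches: 3

3


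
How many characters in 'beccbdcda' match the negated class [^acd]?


Negated class [^acd] matches any char NOT in {a, c, d}
Scanning 'beccbdcda':
  pos 0: 'b' -> MATCH
  pos 1: 'e' -> MATCH
  pos 2: 'c' -> no (excluded)
  pos 3: 'c' -> no (excluded)
  pos 4: 'b' -> MATCH
  pos 5: 'd' -> no (excluded)
  pos 6: 'c' -> no (excluded)
  pos 7: 'd' -> no (excluded)
  pos 8: 'a' -> no (excluded)
Total matches: 3

3


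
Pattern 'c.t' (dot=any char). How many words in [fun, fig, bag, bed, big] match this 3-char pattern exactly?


Pattern 'c.t' means: starts with 'c', any single char, ends with 't'.
Checking each word (must be exactly 3 chars):
  'fun' (len=3): no
  'fig' (len=3): no
  'bag' (len=3): no
  'bed' (len=3): no
  'big' (len=3): no
Matching words: []
Total: 0

0


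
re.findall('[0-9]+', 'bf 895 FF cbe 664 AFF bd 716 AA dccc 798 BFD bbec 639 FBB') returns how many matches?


Pattern '[0-9]+' finds one or more digits.
Text: 'bf 895 FF cbe 664 AFF bd 716 AA dccc 798 BFD bbec 639 FBB'
Scanning for matches:
  Match 1: '895'
  Match 2: '664'
  Match 3: '716'
  Match 4: '798'
  Match 5: '639'
Total matches: 5

5


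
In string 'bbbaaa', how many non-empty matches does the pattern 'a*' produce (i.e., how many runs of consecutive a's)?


Pattern 'a*' matches zero or more a's. We want non-empty runs of consecutive a's.
String: 'bbbaaa'
Walking through the string to find runs of a's:
  Run 1: positions 3-5 -> 'aaa'
Non-empty runs found: ['aaa']
Count: 1

1


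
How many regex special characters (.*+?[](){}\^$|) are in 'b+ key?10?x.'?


Regex special characters are: . * + ? [ ] ( ) { } \ ^ $ |
Scanning 'b+ key?10?x.':
  pos 1: '+' -> SPECIAL
  pos 6: '?' -> SPECIAL
  pos 9: '?' -> SPECIAL
  pos 11: '.' -> SPECIAL
Special chars found: ['+', '?', '?', '.']
Total: 4

4


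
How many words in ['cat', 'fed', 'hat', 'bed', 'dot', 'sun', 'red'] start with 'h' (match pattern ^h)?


Pattern ^h anchors to start of word. Check which words begin with 'h':
  'cat' -> no
  'fed' -> no
  'hat' -> MATCH (starts with 'h')
  'bed' -> no
  'dot' -> no
  'sun' -> no
  'red' -> no
Matching words: ['hat']
Count: 1

1


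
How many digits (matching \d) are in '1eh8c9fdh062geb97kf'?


\d matches any digit 0-9.
Scanning '1eh8c9fdh062geb97kf':
  pos 0: '1' -> DIGIT
  pos 3: '8' -> DIGIT
  pos 5: '9' -> DIGIT
  pos 9: '0' -> DIGIT
  pos 10: '6' -> DIGIT
  pos 11: '2' -> DIGIT
  pos 15: '9' -> DIGIT
  pos 16: '7' -> DIGIT
Digits found: ['1', '8', '9', '0', '6', '2', '9', '7']
Total: 8

8


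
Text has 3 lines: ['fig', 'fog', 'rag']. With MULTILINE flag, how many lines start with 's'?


With MULTILINE flag, ^ matches the start of each line.
Lines: ['fig', 'fog', 'rag']
Checking which lines start with 's':
  Line 1: 'fig' -> no
  Line 2: 'fog' -> no
  Line 3: 'rag' -> no
Matching lines: []
Count: 0

0


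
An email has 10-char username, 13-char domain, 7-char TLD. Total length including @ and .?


An email address has format: username@domain.tld
Username length: 10
'@' character: 1
Domain length: 13
'.' character: 1
TLD length: 7
Total = 10 + 1 + 13 + 1 + 7 = 32

32


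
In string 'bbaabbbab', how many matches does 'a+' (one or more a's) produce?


Pattern 'a+' matches one or more consecutive a's.
String: 'bbaabbbab'
Scanning for runs of a:
  Match 1: 'aa' (length 2)
  Match 2: 'a' (length 1)
Total matches: 2

2


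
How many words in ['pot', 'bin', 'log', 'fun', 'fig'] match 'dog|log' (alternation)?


Alternation 'dog|log' matches either 'dog' or 'log'.
Checking each word:
  'pot' -> no
  'bin' -> no
  'log' -> MATCH
  'fun' -> no
  'fig' -> no
Matches: ['log']
Count: 1

1


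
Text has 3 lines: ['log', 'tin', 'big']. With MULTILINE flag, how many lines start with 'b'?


With MULTILINE flag, ^ matches the start of each line.
Lines: ['log', 'tin', 'big']
Checking which lines start with 'b':
  Line 1: 'log' -> no
  Line 2: 'tin' -> no
  Line 3: 'big' -> MATCH
Matching lines: ['big']
Count: 1

1


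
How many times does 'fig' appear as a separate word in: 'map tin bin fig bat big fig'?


Scanning each word for exact match 'fig':
  Word 1: 'map' -> no
  Word 2: 'tin' -> no
  Word 3: 'bin' -> no
  Word 4: 'fig' -> MATCH
  Word 5: 'bat' -> no
  Word 6: 'big' -> no
  Word 7: 'fig' -> MATCH
Total matches: 2

2


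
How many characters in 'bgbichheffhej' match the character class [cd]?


Character class [cd] matches any of: {c, d}
Scanning string 'bgbichheffhej' character by character:
  pos 0: 'b' -> no
  pos 1: 'g' -> no
  pos 2: 'b' -> no
  pos 3: 'i' -> no
  pos 4: 'c' -> MATCH
  pos 5: 'h' -> no
  pos 6: 'h' -> no
  pos 7: 'e' -> no
  pos 8: 'f' -> no
  pos 9: 'f' -> no
  pos 10: 'h' -> no
  pos 11: 'e' -> no
  pos 12: 'j' -> no
Total matches: 1

1


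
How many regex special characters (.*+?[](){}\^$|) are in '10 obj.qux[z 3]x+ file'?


Regex special characters are: . * + ? [ ] ( ) { } \ ^ $ |
Scanning '10 obj.qux[z 3]x+ file':
  pos 6: '.' -> SPECIAL
  pos 10: '[' -> SPECIAL
  pos 14: ']' -> SPECIAL
  pos 16: '+' -> SPECIAL
Special chars found: ['.', '[', ']', '+']
Total: 4

4


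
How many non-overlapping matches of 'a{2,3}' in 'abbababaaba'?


Pattern 'a{2,3}' matches between 2 and 3 consecutive a's (greedy).
String: 'abbababaaba'
Finding runs of a's and applying greedy matching:
  Run at pos 0: 'a' (length 1)
  Run at pos 3: 'a' (length 1)
  Run at pos 5: 'a' (length 1)
  Run at pos 7: 'aa' (length 2)
  Run at pos 10: 'a' (length 1)
Matches: ['aa']
Count: 1

1


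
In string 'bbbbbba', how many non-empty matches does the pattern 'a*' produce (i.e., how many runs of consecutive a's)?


Pattern 'a*' matches zero or more a's. We want non-empty runs of consecutive a's.
String: 'bbbbbba'
Walking through the string to find runs of a's:
  Run 1: positions 6-6 -> 'a'
Non-empty runs found: ['a']
Count: 1

1


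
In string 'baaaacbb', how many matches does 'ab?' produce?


Pattern 'ab?' matches 'a' optionally followed by 'b'.
String: 'baaaacbb'
Scanning left to right for 'a' then checking next char:
  Match 1: 'a' (a not followed by b)
  Match 2: 'a' (a not followed by b)
  Match 3: 'a' (a not followed by b)
  Match 4: 'a' (a not followed by b)
Total matches: 4

4


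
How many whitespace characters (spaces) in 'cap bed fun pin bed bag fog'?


\s matches whitespace characters (spaces, tabs, etc.).
Text: 'cap bed fun pin bed bag fog'
This text has 7 words separated by spaces.
Number of spaces = number of words - 1 = 7 - 1 = 6

6


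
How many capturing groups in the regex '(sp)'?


To count capturing groups, count each '(' that starts a group.
Pattern: '(sp)'
Walking through the pattern:
  Position 0: '(' -> group #1
Total capturing groups: 1

1


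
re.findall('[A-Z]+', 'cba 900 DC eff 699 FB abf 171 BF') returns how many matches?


Pattern '[A-Z]+' finds one or more uppercase letters.
Text: 'cba 900 DC eff 699 FB abf 171 BF'
Scanning for matches:
  Match 1: 'DC'
  Match 2: 'FB'
  Match 3: 'BF'
Total matches: 3

3


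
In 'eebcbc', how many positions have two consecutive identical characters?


Looking for consecutive identical characters in 'eebcbc':
  pos 0-1: 'e' vs 'e' -> MATCH ('ee')
  pos 1-2: 'e' vs 'b' -> different
  pos 2-3: 'b' vs 'c' -> different
  pos 3-4: 'c' vs 'b' -> different
  pos 4-5: 'b' vs 'c' -> different
Consecutive identical pairs: ['ee']
Count: 1

1


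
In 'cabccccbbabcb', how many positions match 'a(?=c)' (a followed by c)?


Lookahead 'a(?=c)' matches 'a' only when followed by 'c'.
String: 'cabccccbbabcb'
Checking each position where char is 'a':
  pos 1: 'a' -> no (next='b')
  pos 9: 'a' -> no (next='b')
Matching positions: []
Count: 0

0


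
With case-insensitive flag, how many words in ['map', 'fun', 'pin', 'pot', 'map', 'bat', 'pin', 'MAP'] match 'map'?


Case-insensitive matching: compare each word's lowercase form to 'map'.
  'map' -> lower='map' -> MATCH
  'fun' -> lower='fun' -> no
  'pin' -> lower='pin' -> no
  'pot' -> lower='pot' -> no
  'map' -> lower='map' -> MATCH
  'bat' -> lower='bat' -> no
  'pin' -> lower='pin' -> no
  'MAP' -> lower='map' -> MATCH
Matches: ['map', 'map', 'MAP']
Count: 3

3


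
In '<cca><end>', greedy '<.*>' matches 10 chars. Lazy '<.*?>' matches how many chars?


Greedy '<.*>' tries to match as MUCH as possible.
Lazy '<.*?>' tries to match as LITTLE as possible.

String: '<cca><end>'
Greedy '<.*>' starts at first '<' and extends to the LAST '>': '<cca><end>' (10 chars)
Lazy '<.*?>' starts at first '<' and stops at the FIRST '>': '<cca>' (5 chars)

5


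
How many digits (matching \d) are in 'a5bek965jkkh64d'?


\d matches any digit 0-9.
Scanning 'a5bek965jkkh64d':
  pos 1: '5' -> DIGIT
  pos 5: '9' -> DIGIT
  pos 6: '6' -> DIGIT
  pos 7: '5' -> DIGIT
  pos 12: '6' -> DIGIT
  pos 13: '4' -> DIGIT
Digits found: ['5', '9', '6', '5', '6', '4']
Total: 6

6


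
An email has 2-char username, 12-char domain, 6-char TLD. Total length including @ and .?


An email address has format: username@domain.tld
Username length: 2
'@' character: 1
Domain length: 12
'.' character: 1
TLD length: 6
Total = 2 + 1 + 12 + 1 + 6 = 22

22


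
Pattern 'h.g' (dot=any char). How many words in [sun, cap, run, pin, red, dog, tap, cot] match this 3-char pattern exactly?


Pattern 'h.g' means: starts with 'h', any single char, ends with 'g'.
Checking each word (must be exactly 3 chars):
  'sun' (len=3): no
  'cap' (len=3): no
  'run' (len=3): no
  'pin' (len=3): no
  'red' (len=3): no
  'dog' (len=3): no
  'tap' (len=3): no
  'cot' (len=3): no
Matching words: []
Total: 0

0


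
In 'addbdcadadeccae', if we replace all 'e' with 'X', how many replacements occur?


re.sub('e', 'X', text) replaces every occurrence of 'e' with 'X'.
Text: 'addbdcadadeccae'
Scanning for 'e':
  pos 10: 'e' -> replacement #1
  pos 14: 'e' -> replacement #2
Total replacements: 2

2


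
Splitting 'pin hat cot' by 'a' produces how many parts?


Splitting by 'a' breaks the string at each occurrence of the separator.
Text: 'pin hat cot'
Parts after split:
  Part 1: 'pin h'
  Part 2: 't cot'
Total parts: 2

2


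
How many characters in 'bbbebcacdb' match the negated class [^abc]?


Negated class [^abc] matches any char NOT in {a, b, c}
Scanning 'bbbebcacdb':
  pos 0: 'b' -> no (excluded)
  pos 1: 'b' -> no (excluded)
  pos 2: 'b' -> no (excluded)
  pos 3: 'e' -> MATCH
  pos 4: 'b' -> no (excluded)
  pos 5: 'c' -> no (excluded)
  pos 6: 'a' -> no (excluded)
  pos 7: 'c' -> no (excluded)
  pos 8: 'd' -> MATCH
  pos 9: 'b' -> no (excluded)
Total matches: 2

2


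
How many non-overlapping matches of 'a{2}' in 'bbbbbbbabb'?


Pattern 'a{2}' matches exactly 2 consecutive a's (greedy, non-overlapping).
String: 'bbbbbbbabb'
Scanning for runs of a's:
  Run at pos 7: 'a' (length 1) -> 0 match(es)
Matches found: []
Total: 0

0


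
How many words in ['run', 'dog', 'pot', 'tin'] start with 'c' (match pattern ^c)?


Pattern ^c anchors to start of word. Check which words begin with 'c':
  'run' -> no
  'dog' -> no
  'pot' -> no
  'tin' -> no
Matching words: []
Count: 0

0


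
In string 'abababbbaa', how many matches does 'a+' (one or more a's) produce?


Pattern 'a+' matches one or more consecutive a's.
String: 'abababbbaa'
Scanning for runs of a:
  Match 1: 'a' (length 1)
  Match 2: 'a' (length 1)
  Match 3: 'a' (length 1)
  Match 4: 'aa' (length 2)
Total matches: 4

4


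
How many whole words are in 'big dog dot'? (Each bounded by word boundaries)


Word boundaries (\b) mark the start/end of each word.
Text: 'big dog dot'
Splitting by whitespace:
  Word 1: 'big'
  Word 2: 'dog'
  Word 3: 'dot'
Total whole words: 3

3


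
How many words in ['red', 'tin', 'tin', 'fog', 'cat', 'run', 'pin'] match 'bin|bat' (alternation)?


Alternation 'bin|bat' matches either 'bin' or 'bat'.
Checking each word:
  'red' -> no
  'tin' -> no
  'tin' -> no
  'fog' -> no
  'cat' -> no
  'run' -> no
  'pin' -> no
Matches: []
Count: 0

0


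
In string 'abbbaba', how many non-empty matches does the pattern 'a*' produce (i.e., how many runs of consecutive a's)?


Pattern 'a*' matches zero or more a's. We want non-empty runs of consecutive a's.
String: 'abbbaba'
Walking through the string to find runs of a's:
  Run 1: positions 0-0 -> 'a'
  Run 2: positions 4-4 -> 'a'
  Run 3: positions 6-6 -> 'a'
Non-empty runs found: ['a', 'a', 'a']
Count: 3

3


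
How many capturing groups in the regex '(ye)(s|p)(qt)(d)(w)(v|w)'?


To count capturing groups, count each '(' that starts a group.
Pattern: '(ye)(s|p)(qt)(d)(w)(v|w)'
Walking through the pattern:
  Position 0: '(' -> group #1
  Position 4: '(' -> group #2
  Position 9: '(' -> group #3
  Position 13: '(' -> group #4
  Position 16: '(' -> group #5
  Position 19: '(' -> group #6
Total capturing groups: 6

6


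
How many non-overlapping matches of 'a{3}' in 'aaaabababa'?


Pattern 'a{3}' matches exactly 3 consecutive a's (greedy, non-overlapping).
String: 'aaaabababa'
Scanning for runs of a's:
  Run at pos 0: 'aaaa' (length 4) -> 1 match(es)
  Run at pos 5: 'a' (length 1) -> 0 match(es)
  Run at pos 7: 'a' (length 1) -> 0 match(es)
  Run at pos 9: 'a' (length 1) -> 0 match(es)
Matches found: ['aaa']
Total: 1

1


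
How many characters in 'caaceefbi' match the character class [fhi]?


Character class [fhi] matches any of: {f, h, i}
Scanning string 'caaceefbi' character by character:
  pos 0: 'c' -> no
  pos 1: 'a' -> no
  pos 2: 'a' -> no
  pos 3: 'c' -> no
  pos 4: 'e' -> no
  pos 5: 'e' -> no
  pos 6: 'f' -> MATCH
  pos 7: 'b' -> no
  pos 8: 'i' -> MATCH
Total matches: 2

2


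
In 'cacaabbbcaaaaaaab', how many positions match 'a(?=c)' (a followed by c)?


Lookahead 'a(?=c)' matches 'a' only when followed by 'c'.
String: 'cacaabbbcaaaaaaab'
Checking each position where char is 'a':
  pos 1: 'a' -> MATCH (next='c')
  pos 3: 'a' -> no (next='a')
  pos 4: 'a' -> no (next='b')
  pos 9: 'a' -> no (next='a')
  pos 10: 'a' -> no (next='a')
  pos 11: 'a' -> no (next='a')
  pos 12: 'a' -> no (next='a')
  pos 13: 'a' -> no (next='a')
  pos 14: 'a' -> no (next='a')
  pos 15: 'a' -> no (next='b')
Matching positions: [1]
Count: 1

1


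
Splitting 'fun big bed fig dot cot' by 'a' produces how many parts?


Splitting by 'a' breaks the string at each occurrence of the separator.
Text: 'fun big bed fig dot cot'
Parts after split:
  Part 1: 'fun big bed fig dot cot'
Total parts: 1

1


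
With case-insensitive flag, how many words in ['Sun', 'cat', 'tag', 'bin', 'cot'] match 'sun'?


Case-insensitive matching: compare each word's lowercase form to 'sun'.
  'Sun' -> lower='sun' -> MATCH
  'cat' -> lower='cat' -> no
  'tag' -> lower='tag' -> no
  'bin' -> lower='bin' -> no
  'cot' -> lower='cot' -> no
Matches: ['Sun']
Count: 1

1


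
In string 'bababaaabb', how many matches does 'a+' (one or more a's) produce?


Pattern 'a+' matches one or more consecutive a's.
String: 'bababaaabb'
Scanning for runs of a:
  Match 1: 'a' (length 1)
  Match 2: 'a' (length 1)
  Match 3: 'aaa' (length 3)
Total matches: 3

3


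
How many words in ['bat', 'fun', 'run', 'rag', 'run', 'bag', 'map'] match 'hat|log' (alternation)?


Alternation 'hat|log' matches either 'hat' or 'log'.
Checking each word:
  'bat' -> no
  'fun' -> no
  'run' -> no
  'rag' -> no
  'run' -> no
  'bag' -> no
  'map' -> no
Matches: []
Count: 0

0


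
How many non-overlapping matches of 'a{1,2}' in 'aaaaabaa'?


Pattern 'a{1,2}' matches between 1 and 2 consecutive a's (greedy).
String: 'aaaaabaa'
Finding runs of a's and applying greedy matching:
  Run at pos 0: 'aaaaa' (length 5)
  Run at pos 6: 'aa' (length 2)
Matches: ['aa', 'aa', 'a', 'aa']
Count: 4

4


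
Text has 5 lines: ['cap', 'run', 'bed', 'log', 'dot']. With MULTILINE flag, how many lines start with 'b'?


With MULTILINE flag, ^ matches the start of each line.
Lines: ['cap', 'run', 'bed', 'log', 'dot']
Checking which lines start with 'b':
  Line 1: 'cap' -> no
  Line 2: 'run' -> no
  Line 3: 'bed' -> MATCH
  Line 4: 'log' -> no
  Line 5: 'dot' -> no
Matching lines: ['bed']
Count: 1

1


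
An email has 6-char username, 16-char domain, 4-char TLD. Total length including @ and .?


An email address has format: username@domain.tld
Username length: 6
'@' character: 1
Domain length: 16
'.' character: 1
TLD length: 4
Total = 6 + 1 + 16 + 1 + 4 = 28

28


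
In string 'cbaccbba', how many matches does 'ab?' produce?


Pattern 'ab?' matches 'a' optionally followed by 'b'.
String: 'cbaccbba'
Scanning left to right for 'a' then checking next char:
  Match 1: 'a' (a not followed by b)
  Match 2: 'a' (a not followed by b)
Total matches: 2

2


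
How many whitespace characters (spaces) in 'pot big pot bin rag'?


\s matches whitespace characters (spaces, tabs, etc.).
Text: 'pot big pot bin rag'
This text has 5 words separated by spaces.
Number of spaces = number of words - 1 = 5 - 1 = 4

4


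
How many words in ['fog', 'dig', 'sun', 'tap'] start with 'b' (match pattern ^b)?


Pattern ^b anchors to start of word. Check which words begin with 'b':
  'fog' -> no
  'dig' -> no
  'sun' -> no
  'tap' -> no
Matching words: []
Count: 0

0


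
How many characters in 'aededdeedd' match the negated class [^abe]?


Negated class [^abe] matches any char NOT in {a, b, e}
Scanning 'aededdeedd':
  pos 0: 'a' -> no (excluded)
  pos 1: 'e' -> no (excluded)
  pos 2: 'd' -> MATCH
  pos 3: 'e' -> no (excluded)
  pos 4: 'd' -> MATCH
  pos 5: 'd' -> MATCH
  pos 6: 'e' -> no (excluded)
  pos 7: 'e' -> no (excluded)
  pos 8: 'd' -> MATCH
  pos 9: 'd' -> MATCH
Total matches: 5

5


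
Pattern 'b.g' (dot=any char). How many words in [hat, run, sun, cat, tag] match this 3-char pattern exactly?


Pattern 'b.g' means: starts with 'b', any single char, ends with 'g'.
Checking each word (must be exactly 3 chars):
  'hat' (len=3): no
  'run' (len=3): no
  'sun' (len=3): no
  'cat' (len=3): no
  'tag' (len=3): no
Matching words: []
Total: 0

0


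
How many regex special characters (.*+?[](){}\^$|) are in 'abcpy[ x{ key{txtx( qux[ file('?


Regex special characters are: . * + ? [ ] ( ) { } \ ^ $ |
Scanning 'abcpy[ x{ key{txtx( qux[ file(':
  pos 5: '[' -> SPECIAL
  pos 8: '{' -> SPECIAL
  pos 13: '{' -> SPECIAL
  pos 18: '(' -> SPECIAL
  pos 23: '[' -> SPECIAL
  pos 29: '(' -> SPECIAL
Special chars found: ['[', '{', '{', '(', '[', '(']
Total: 6

6


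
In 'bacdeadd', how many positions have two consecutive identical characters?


Looking for consecutive identical characters in 'bacdeadd':
  pos 0-1: 'b' vs 'a' -> different
  pos 1-2: 'a' vs 'c' -> different
  pos 2-3: 'c' vs 'd' -> different
  pos 3-4: 'd' vs 'e' -> different
  pos 4-5: 'e' vs 'a' -> different
  pos 5-6: 'a' vs 'd' -> different
  pos 6-7: 'd' vs 'd' -> MATCH ('dd')
Consecutive identical pairs: ['dd']
Count: 1

1


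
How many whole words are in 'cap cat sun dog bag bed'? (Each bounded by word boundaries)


Word boundaries (\b) mark the start/end of each word.
Text: 'cap cat sun dog bag bed'
Splitting by whitespace:
  Word 1: 'cap'
  Word 2: 'cat'
  Word 3: 'sun'
  Word 4: 'dog'
  Word 5: 'bag'
  Word 6: 'bed'
Total whole words: 6

6
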